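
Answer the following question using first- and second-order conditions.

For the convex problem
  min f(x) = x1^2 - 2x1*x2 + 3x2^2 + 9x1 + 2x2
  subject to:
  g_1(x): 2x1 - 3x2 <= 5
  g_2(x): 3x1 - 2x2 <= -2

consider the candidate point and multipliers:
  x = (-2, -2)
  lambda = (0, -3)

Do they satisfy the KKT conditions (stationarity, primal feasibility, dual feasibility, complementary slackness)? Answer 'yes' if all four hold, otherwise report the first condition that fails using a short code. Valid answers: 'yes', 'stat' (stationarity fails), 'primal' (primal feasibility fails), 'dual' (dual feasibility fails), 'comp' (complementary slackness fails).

Gradient of f: grad f(x) = Q x + c = (9, -6)
Constraint values g_i(x) = a_i^T x - b_i:
  g_1((-2, -2)) = -3
  g_2((-2, -2)) = 0
Stationarity residual: grad f(x) + sum_i lambda_i a_i = (0, 0)
  -> stationarity OK
Primal feasibility (all g_i <= 0): OK
Dual feasibility (all lambda_i >= 0): FAILS
Complementary slackness (lambda_i * g_i(x) = 0 for all i): OK

Verdict: the first failing condition is dual_feasibility -> dual.

dual


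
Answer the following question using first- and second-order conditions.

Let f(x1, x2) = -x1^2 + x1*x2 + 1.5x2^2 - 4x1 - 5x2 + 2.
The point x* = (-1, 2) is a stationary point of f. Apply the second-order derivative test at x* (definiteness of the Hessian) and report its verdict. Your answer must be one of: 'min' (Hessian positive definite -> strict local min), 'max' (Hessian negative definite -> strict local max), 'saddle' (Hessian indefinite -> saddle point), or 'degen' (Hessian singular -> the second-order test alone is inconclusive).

Compute the Hessian H = grad^2 f:
  H = [[-2, 1], [1, 3]]
Verify stationarity: grad f(x*) = H x* + g = (0, 0).
Eigenvalues of H: -2.1926, 3.1926.
Eigenvalues have mixed signs, so H is indefinite -> x* is a saddle point.

saddle


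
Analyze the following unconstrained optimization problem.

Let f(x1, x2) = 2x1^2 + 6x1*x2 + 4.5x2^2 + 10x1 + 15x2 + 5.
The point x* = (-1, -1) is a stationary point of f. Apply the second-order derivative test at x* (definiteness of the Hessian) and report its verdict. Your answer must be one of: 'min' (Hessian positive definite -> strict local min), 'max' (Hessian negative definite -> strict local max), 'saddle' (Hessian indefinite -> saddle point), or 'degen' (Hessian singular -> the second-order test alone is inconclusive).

Compute the Hessian H = grad^2 f:
  H = [[4, 6], [6, 9]]
Verify stationarity: grad f(x*) = H x* + g = (0, 0).
Eigenvalues of H: 0, 13.
H has a zero eigenvalue (singular; positive semidefinite but not definite), so H is neither positive definite, negative definite, nor indefinite. The second-order test alone is inconclusive -> degen.
(Indeed, f is constant along the null direction of H through x*, so x* is not a strict local extremum.)

degen


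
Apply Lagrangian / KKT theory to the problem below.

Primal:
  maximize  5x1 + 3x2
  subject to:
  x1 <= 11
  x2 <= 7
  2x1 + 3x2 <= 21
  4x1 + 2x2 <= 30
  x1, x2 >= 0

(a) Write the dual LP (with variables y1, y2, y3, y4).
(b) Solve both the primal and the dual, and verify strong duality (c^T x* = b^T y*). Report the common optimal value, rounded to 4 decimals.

The standard primal-dual pair for 'max c^T x s.t. A x <= b, x >= 0' is:
  Dual:  min b^T y  s.t.  A^T y >= c,  y >= 0.

So the dual LP is:
  minimize  11y1 + 7y2 + 21y3 + 30y4
  subject to:
    y1 + 2y3 + 4y4 >= 5
    y2 + 3y3 + 2y4 >= 3
    y1, y2, y3, y4 >= 0

Solving the primal: x* = (6, 3).
  primal value c^T x* = 39.
Solving the dual: y* = (0, 0, 0.25, 1.125).
  dual value b^T y* = 39.
Strong duality: c^T x* = b^T y*. Confirmed.

39


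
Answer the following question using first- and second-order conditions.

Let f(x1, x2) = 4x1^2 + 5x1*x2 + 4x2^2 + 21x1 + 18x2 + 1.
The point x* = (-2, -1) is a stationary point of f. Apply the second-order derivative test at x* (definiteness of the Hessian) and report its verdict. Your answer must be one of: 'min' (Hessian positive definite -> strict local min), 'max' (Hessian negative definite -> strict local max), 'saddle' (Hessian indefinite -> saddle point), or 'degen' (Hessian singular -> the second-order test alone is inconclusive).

Compute the Hessian H = grad^2 f:
  H = [[8, 5], [5, 8]]
Verify stationarity: grad f(x*) = H x* + g = (0, 0).
Eigenvalues of H: 3, 13.
Both eigenvalues > 0, so H is positive definite -> x* is a strict local min.

min


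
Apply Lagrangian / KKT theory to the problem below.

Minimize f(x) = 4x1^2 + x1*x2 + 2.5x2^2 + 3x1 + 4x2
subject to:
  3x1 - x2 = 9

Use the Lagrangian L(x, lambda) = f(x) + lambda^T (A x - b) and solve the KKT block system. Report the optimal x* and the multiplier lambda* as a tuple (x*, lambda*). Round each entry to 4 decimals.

Form the Lagrangian:
  L(x, lambda) = (1/2) x^T Q x + c^T x + lambda^T (A x - b)
Stationarity (grad_x L = 0): Q x + c + A^T lambda = 0.
Primal feasibility: A x = b.

This gives the KKT block system:
  [ Q   A^T ] [ x     ]   [-c ]
  [ A    0  ] [ lambda ] = [ b ]

Solving the linear system:
  x*      = (2.1864, -2.4407)
  lambda* = (-6.0169)
  f(x*)   = 25.4746

x* = (2.1864, -2.4407), lambda* = (-6.0169)


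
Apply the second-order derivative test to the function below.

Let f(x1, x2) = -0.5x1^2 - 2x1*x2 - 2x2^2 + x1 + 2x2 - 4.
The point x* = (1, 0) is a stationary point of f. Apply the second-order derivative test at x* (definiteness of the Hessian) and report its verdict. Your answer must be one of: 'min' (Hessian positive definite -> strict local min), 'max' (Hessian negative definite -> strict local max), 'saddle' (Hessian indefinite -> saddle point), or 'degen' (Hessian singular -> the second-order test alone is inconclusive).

Compute the Hessian H = grad^2 f:
  H = [[-1, -2], [-2, -4]]
Verify stationarity: grad f(x*) = H x* + g = (0, 0).
Eigenvalues of H: -5, 0.
H has a zero eigenvalue (singular; negative semidefinite but not definite), so H is neither positive definite, negative definite, nor indefinite. The second-order test alone is inconclusive -> degen.
(Indeed, f is constant along the null direction of H through x*, so x* is not a strict local extremum.)

degen


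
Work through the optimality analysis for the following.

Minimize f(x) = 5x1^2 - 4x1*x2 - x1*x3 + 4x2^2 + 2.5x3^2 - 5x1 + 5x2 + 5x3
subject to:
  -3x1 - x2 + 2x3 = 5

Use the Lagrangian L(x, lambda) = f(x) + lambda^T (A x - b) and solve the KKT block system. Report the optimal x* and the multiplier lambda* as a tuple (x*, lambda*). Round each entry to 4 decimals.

Form the Lagrangian:
  L(x, lambda) = (1/2) x^T Q x + c^T x + lambda^T (A x - b)
Stationarity (grad_x L = 0): Q x + c + A^T lambda = 0.
Primal feasibility: A x = b.

This gives the KKT block system:
  [ Q   A^T ] [ x     ]   [-c ]
  [ A    0  ] [ lambda ] = [ b ]

Solving the linear system:
  x*      = (-1.0921, -1.575, 0.0743)
  lambda* = (-3.2318)
  f(x*)   = 7.0579

x* = (-1.0921, -1.575, 0.0743), lambda* = (-3.2318)


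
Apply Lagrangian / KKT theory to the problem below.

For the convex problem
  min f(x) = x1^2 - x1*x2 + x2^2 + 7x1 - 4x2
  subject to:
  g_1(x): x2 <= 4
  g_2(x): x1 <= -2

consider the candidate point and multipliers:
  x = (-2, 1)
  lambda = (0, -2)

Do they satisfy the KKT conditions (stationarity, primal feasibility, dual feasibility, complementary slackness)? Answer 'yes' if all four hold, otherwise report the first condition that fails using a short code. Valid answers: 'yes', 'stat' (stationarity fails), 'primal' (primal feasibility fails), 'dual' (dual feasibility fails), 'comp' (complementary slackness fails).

Gradient of f: grad f(x) = Q x + c = (2, 0)
Constraint values g_i(x) = a_i^T x - b_i:
  g_1((-2, 1)) = -3
  g_2((-2, 1)) = 0
Stationarity residual: grad f(x) + sum_i lambda_i a_i = (0, 0)
  -> stationarity OK
Primal feasibility (all g_i <= 0): OK
Dual feasibility (all lambda_i >= 0): FAILS
Complementary slackness (lambda_i * g_i(x) = 0 for all i): OK

Verdict: the first failing condition is dual_feasibility -> dual.

dual


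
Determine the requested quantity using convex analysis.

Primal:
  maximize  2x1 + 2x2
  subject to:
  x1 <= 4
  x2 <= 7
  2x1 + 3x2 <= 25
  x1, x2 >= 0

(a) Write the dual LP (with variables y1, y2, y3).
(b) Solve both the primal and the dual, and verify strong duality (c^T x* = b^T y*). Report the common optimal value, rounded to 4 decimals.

The standard primal-dual pair for 'max c^T x s.t. A x <= b, x >= 0' is:
  Dual:  min b^T y  s.t.  A^T y >= c,  y >= 0.

So the dual LP is:
  minimize  4y1 + 7y2 + 25y3
  subject to:
    y1 + 2y3 >= 2
    y2 + 3y3 >= 2
    y1, y2, y3 >= 0

Solving the primal: x* = (4, 5.6667).
  primal value c^T x* = 19.3333.
Solving the dual: y* = (0.6667, 0, 0.6667).
  dual value b^T y* = 19.3333.
Strong duality: c^T x* = b^T y*. Confirmed.

19.3333


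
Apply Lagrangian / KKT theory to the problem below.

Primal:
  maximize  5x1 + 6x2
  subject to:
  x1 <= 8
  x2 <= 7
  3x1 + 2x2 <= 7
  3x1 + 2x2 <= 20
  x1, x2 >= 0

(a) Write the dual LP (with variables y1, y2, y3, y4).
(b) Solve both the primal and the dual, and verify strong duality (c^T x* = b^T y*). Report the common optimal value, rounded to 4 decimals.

The standard primal-dual pair for 'max c^T x s.t. A x <= b, x >= 0' is:
  Dual:  min b^T y  s.t.  A^T y >= c,  y >= 0.

So the dual LP is:
  minimize  8y1 + 7y2 + 7y3 + 20y4
  subject to:
    y1 + 3y3 + 3y4 >= 5
    y2 + 2y3 + 2y4 >= 6
    y1, y2, y3, y4 >= 0

Solving the primal: x* = (0, 3.5).
  primal value c^T x* = 21.
Solving the dual: y* = (0, 0, 3, 0).
  dual value b^T y* = 21.
Strong duality: c^T x* = b^T y*. Confirmed.

21


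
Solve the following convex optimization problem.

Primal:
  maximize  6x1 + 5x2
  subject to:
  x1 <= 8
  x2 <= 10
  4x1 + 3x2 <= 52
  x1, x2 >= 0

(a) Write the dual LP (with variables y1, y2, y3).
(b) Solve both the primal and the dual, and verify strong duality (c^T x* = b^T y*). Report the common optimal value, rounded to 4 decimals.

The standard primal-dual pair for 'max c^T x s.t. A x <= b, x >= 0' is:
  Dual:  min b^T y  s.t.  A^T y >= c,  y >= 0.

So the dual LP is:
  minimize  8y1 + 10y2 + 52y3
  subject to:
    y1 + 4y3 >= 6
    y2 + 3y3 >= 5
    y1, y2, y3 >= 0

Solving the primal: x* = (5.5, 10).
  primal value c^T x* = 83.
Solving the dual: y* = (0, 0.5, 1.5).
  dual value b^T y* = 83.
Strong duality: c^T x* = b^T y*. Confirmed.

83


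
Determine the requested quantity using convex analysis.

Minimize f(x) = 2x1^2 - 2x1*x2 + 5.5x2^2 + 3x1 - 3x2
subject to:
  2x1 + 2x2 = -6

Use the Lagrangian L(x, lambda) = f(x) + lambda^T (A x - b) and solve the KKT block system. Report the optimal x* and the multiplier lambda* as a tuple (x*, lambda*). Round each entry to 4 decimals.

Form the Lagrangian:
  L(x, lambda) = (1/2) x^T Q x + c^T x + lambda^T (A x - b)
Stationarity (grad_x L = 0): Q x + c + A^T lambda = 0.
Primal feasibility: A x = b.

This gives the KKT block system:
  [ Q   A^T ] [ x     ]   [-c ]
  [ A    0  ] [ lambda ] = [ b ]

Solving the linear system:
  x*      = (-2.3684, -0.6316)
  lambda* = (2.6053)
  f(x*)   = 5.2105

x* = (-2.3684, -0.6316), lambda* = (2.6053)


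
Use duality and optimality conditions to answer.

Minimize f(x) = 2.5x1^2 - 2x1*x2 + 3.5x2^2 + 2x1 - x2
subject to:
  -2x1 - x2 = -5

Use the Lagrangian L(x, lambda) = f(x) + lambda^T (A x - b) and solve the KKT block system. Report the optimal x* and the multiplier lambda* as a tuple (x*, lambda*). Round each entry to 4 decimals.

Form the Lagrangian:
  L(x, lambda) = (1/2) x^T Q x + c^T x + lambda^T (A x - b)
Stationarity (grad_x L = 0): Q x + c + A^T lambda = 0.
Primal feasibility: A x = b.

This gives the KKT block system:
  [ Q   A^T ] [ x     ]   [-c ]
  [ A    0  ] [ lambda ] = [ b ]

Solving the linear system:
  x*      = (1.8537, 1.2927)
  lambda* = (4.3415)
  f(x*)   = 12.061

x* = (1.8537, 1.2927), lambda* = (4.3415)


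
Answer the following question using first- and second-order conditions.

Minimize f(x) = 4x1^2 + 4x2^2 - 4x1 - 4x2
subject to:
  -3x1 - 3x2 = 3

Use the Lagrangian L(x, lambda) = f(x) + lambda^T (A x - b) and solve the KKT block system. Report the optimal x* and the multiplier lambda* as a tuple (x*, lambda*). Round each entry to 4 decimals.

Form the Lagrangian:
  L(x, lambda) = (1/2) x^T Q x + c^T x + lambda^T (A x - b)
Stationarity (grad_x L = 0): Q x + c + A^T lambda = 0.
Primal feasibility: A x = b.

This gives the KKT block system:
  [ Q   A^T ] [ x     ]   [-c ]
  [ A    0  ] [ lambda ] = [ b ]

Solving the linear system:
  x*      = (-0.5, -0.5)
  lambda* = (-2.6667)
  f(x*)   = 6

x* = (-0.5, -0.5), lambda* = (-2.6667)


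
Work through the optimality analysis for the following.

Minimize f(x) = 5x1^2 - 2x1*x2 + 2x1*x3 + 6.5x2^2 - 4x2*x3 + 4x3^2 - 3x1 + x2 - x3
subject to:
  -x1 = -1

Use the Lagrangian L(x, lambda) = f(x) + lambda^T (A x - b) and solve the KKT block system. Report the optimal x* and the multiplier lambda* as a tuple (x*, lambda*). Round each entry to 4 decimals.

Form the Lagrangian:
  L(x, lambda) = (1/2) x^T Q x + c^T x + lambda^T (A x - b)
Stationarity (grad_x L = 0): Q x + c + A^T lambda = 0.
Primal feasibility: A x = b.

This gives the KKT block system:
  [ Q   A^T ] [ x     ]   [-c ]
  [ A    0  ] [ lambda ] = [ b ]

Solving the linear system:
  x*      = (1, 0.0455, -0.1023)
  lambda* = (6.7045)
  f(x*)   = 1.9261

x* = (1, 0.0455, -0.1023), lambda* = (6.7045)


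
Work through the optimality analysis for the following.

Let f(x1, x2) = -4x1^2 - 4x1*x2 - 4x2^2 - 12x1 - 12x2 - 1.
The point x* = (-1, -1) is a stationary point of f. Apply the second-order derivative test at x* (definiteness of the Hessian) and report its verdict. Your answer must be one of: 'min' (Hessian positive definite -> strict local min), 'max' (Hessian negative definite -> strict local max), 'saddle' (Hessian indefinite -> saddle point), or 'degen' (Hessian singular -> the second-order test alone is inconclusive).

Compute the Hessian H = grad^2 f:
  H = [[-8, -4], [-4, -8]]
Verify stationarity: grad f(x*) = H x* + g = (0, 0).
Eigenvalues of H: -12, -4.
Both eigenvalues < 0, so H is negative definite -> x* is a strict local max.

max


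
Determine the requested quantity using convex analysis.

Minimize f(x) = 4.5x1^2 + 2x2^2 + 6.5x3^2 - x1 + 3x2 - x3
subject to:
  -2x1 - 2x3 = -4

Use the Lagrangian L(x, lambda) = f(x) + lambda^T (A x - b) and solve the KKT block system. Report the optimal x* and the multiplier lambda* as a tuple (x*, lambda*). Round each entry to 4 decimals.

Form the Lagrangian:
  L(x, lambda) = (1/2) x^T Q x + c^T x + lambda^T (A x - b)
Stationarity (grad_x L = 0): Q x + c + A^T lambda = 0.
Primal feasibility: A x = b.

This gives the KKT block system:
  [ Q   A^T ] [ x     ]   [-c ]
  [ A    0  ] [ lambda ] = [ b ]

Solving the linear system:
  x*      = (1.1818, -0.75, 0.8182)
  lambda* = (4.8182)
  f(x*)   = 7.5114

x* = (1.1818, -0.75, 0.8182), lambda* = (4.8182)


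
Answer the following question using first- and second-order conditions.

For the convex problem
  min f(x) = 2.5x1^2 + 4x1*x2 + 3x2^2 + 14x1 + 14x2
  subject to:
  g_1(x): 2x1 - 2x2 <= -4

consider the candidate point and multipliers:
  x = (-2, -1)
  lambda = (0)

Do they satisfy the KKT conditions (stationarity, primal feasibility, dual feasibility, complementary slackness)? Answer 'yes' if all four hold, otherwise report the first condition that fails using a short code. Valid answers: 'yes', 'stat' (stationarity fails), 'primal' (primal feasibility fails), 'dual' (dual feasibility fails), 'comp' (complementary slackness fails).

Gradient of f: grad f(x) = Q x + c = (0, 0)
Constraint values g_i(x) = a_i^T x - b_i:
  g_1((-2, -1)) = 2
Stationarity residual: grad f(x) + sum_i lambda_i a_i = (0, 0)
  -> stationarity OK
Primal feasibility (all g_i <= 0): FAILS
Dual feasibility (all lambda_i >= 0): OK
Complementary slackness (lambda_i * g_i(x) = 0 for all i): OK

Verdict: the first failing condition is primal_feasibility -> primal.

primal


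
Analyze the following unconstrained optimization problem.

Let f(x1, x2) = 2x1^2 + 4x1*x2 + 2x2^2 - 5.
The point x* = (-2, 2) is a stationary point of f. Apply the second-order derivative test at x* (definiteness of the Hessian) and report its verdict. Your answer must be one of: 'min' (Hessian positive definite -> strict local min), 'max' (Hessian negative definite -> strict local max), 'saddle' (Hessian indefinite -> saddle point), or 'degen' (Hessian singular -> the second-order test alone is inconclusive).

Compute the Hessian H = grad^2 f:
  H = [[4, 4], [4, 4]]
Verify stationarity: grad f(x*) = H x* + g = (0, 0).
Eigenvalues of H: 0, 8.
H has a zero eigenvalue (singular; positive semidefinite but not definite), so H is neither positive definite, negative definite, nor indefinite. The second-order test alone is inconclusive -> degen.
(Indeed, f is constant along the null direction of H through x*, so x* is not a strict local extremum.)

degen


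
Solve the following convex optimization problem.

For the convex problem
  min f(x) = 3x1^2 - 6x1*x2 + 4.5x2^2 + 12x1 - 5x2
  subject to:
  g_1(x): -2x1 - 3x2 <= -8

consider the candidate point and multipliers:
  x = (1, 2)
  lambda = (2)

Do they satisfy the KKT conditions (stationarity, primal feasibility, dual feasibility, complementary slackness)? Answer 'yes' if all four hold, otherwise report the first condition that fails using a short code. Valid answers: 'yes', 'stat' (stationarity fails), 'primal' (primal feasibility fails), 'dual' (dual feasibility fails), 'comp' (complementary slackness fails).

Gradient of f: grad f(x) = Q x + c = (6, 7)
Constraint values g_i(x) = a_i^T x - b_i:
  g_1((1, 2)) = 0
Stationarity residual: grad f(x) + sum_i lambda_i a_i = (2, 1)
  -> stationarity FAILS
Primal feasibility (all g_i <= 0): OK
Dual feasibility (all lambda_i >= 0): OK
Complementary slackness (lambda_i * g_i(x) = 0 for all i): OK

Verdict: the first failing condition is stationarity -> stat.

stat


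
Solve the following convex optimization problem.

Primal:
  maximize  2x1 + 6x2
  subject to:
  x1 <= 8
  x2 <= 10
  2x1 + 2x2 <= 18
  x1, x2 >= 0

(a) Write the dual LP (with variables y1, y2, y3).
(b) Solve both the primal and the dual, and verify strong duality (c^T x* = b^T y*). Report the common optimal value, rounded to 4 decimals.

The standard primal-dual pair for 'max c^T x s.t. A x <= b, x >= 0' is:
  Dual:  min b^T y  s.t.  A^T y >= c,  y >= 0.

So the dual LP is:
  minimize  8y1 + 10y2 + 18y3
  subject to:
    y1 + 2y3 >= 2
    y2 + 2y3 >= 6
    y1, y2, y3 >= 0

Solving the primal: x* = (0, 9).
  primal value c^T x* = 54.
Solving the dual: y* = (0, 0, 3).
  dual value b^T y* = 54.
Strong duality: c^T x* = b^T y*. Confirmed.

54


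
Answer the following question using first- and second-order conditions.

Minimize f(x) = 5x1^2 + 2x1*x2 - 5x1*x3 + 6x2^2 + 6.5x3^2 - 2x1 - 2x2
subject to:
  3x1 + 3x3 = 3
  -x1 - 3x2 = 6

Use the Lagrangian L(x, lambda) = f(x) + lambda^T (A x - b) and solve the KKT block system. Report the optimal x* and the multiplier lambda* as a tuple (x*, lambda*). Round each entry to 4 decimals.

Form the Lagrangian:
  L(x, lambda) = (1/2) x^T Q x + c^T x + lambda^T (A x - b)
Stationarity (grad_x L = 0): Q x + c + A^T lambda = 0.
Primal feasibility: A x = b.

This gives the KKT block system:
  [ Q   A^T ] [ x     ]   [-c ]
  [ A    0  ] [ lambda ] = [ b ]

Solving the linear system:
  x*      = (0.4646, -2.1549, 0.5354)
  lambda* = (-1.5455, -8.9764)
  f(x*)   = 30.9377

x* = (0.4646, -2.1549, 0.5354), lambda* = (-1.5455, -8.9764)


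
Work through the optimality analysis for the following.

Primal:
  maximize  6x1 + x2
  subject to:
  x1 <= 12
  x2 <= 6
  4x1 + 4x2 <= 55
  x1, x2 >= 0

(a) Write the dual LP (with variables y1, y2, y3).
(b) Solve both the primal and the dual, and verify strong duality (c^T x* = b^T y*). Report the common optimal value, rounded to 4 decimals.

The standard primal-dual pair for 'max c^T x s.t. A x <= b, x >= 0' is:
  Dual:  min b^T y  s.t.  A^T y >= c,  y >= 0.

So the dual LP is:
  minimize  12y1 + 6y2 + 55y3
  subject to:
    y1 + 4y3 >= 6
    y2 + 4y3 >= 1
    y1, y2, y3 >= 0

Solving the primal: x* = (12, 1.75).
  primal value c^T x* = 73.75.
Solving the dual: y* = (5, 0, 0.25).
  dual value b^T y* = 73.75.
Strong duality: c^T x* = b^T y*. Confirmed.

73.75


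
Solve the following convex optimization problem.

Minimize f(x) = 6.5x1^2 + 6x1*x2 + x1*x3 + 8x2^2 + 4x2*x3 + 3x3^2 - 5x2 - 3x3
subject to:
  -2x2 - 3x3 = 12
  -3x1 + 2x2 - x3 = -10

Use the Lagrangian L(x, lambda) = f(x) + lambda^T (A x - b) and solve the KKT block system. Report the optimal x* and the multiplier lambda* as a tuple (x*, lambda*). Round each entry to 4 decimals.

Form the Lagrangian:
  L(x, lambda) = (1/2) x^T Q x + c^T x + lambda^T (A x - b)
Stationarity (grad_x L = 0): Q x + c + A^T lambda = 0.
Primal feasibility: A x = b.

This gives the KKT block system:
  [ Q   A^T ] [ x     ]   [-c ]
  [ A    0  ] [ lambda ] = [ b ]

Solving the linear system:
  x*      = (2.7254, -2.184, -2.544)
  lambda* = (-10.2896, 6.594)
  f(x*)   = 103.9834

x* = (2.7254, -2.184, -2.544), lambda* = (-10.2896, 6.594)


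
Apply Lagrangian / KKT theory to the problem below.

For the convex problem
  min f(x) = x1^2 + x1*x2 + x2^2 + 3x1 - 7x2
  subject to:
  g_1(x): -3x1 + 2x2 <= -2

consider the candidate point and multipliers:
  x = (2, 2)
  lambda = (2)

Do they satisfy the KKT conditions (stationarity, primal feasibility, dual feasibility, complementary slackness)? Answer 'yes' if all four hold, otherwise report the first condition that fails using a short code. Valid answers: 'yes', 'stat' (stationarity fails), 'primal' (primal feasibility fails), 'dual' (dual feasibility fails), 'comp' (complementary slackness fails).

Gradient of f: grad f(x) = Q x + c = (9, -1)
Constraint values g_i(x) = a_i^T x - b_i:
  g_1((2, 2)) = 0
Stationarity residual: grad f(x) + sum_i lambda_i a_i = (3, 3)
  -> stationarity FAILS
Primal feasibility (all g_i <= 0): OK
Dual feasibility (all lambda_i >= 0): OK
Complementary slackness (lambda_i * g_i(x) = 0 for all i): OK

Verdict: the first failing condition is stationarity -> stat.

stat


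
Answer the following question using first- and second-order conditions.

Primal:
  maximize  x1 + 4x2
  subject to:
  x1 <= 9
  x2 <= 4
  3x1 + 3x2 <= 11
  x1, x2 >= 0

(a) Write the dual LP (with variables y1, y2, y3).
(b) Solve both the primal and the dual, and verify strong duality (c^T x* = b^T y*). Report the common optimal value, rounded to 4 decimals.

The standard primal-dual pair for 'max c^T x s.t. A x <= b, x >= 0' is:
  Dual:  min b^T y  s.t.  A^T y >= c,  y >= 0.

So the dual LP is:
  minimize  9y1 + 4y2 + 11y3
  subject to:
    y1 + 3y3 >= 1
    y2 + 3y3 >= 4
    y1, y2, y3 >= 0

Solving the primal: x* = (0, 3.6667).
  primal value c^T x* = 14.6667.
Solving the dual: y* = (0, 0, 1.3333).
  dual value b^T y* = 14.6667.
Strong duality: c^T x* = b^T y*. Confirmed.

14.6667


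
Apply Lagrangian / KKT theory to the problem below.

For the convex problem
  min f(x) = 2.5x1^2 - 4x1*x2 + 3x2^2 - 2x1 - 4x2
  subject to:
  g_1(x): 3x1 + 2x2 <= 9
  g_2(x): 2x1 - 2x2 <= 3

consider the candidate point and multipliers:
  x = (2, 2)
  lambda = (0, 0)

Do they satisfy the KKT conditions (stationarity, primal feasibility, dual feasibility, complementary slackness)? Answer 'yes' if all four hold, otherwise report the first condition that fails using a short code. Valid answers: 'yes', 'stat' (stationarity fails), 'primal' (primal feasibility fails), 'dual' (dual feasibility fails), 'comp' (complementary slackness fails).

Gradient of f: grad f(x) = Q x + c = (0, 0)
Constraint values g_i(x) = a_i^T x - b_i:
  g_1((2, 2)) = 1
  g_2((2, 2)) = -3
Stationarity residual: grad f(x) + sum_i lambda_i a_i = (0, 0)
  -> stationarity OK
Primal feasibility (all g_i <= 0): FAILS
Dual feasibility (all lambda_i >= 0): OK
Complementary slackness (lambda_i * g_i(x) = 0 for all i): OK

Verdict: the first failing condition is primal_feasibility -> primal.

primal


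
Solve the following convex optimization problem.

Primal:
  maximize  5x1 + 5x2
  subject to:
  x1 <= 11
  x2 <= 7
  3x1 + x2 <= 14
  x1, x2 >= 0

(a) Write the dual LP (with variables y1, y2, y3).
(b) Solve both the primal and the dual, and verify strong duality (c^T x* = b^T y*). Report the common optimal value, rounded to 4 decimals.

The standard primal-dual pair for 'max c^T x s.t. A x <= b, x >= 0' is:
  Dual:  min b^T y  s.t.  A^T y >= c,  y >= 0.

So the dual LP is:
  minimize  11y1 + 7y2 + 14y3
  subject to:
    y1 + 3y3 >= 5
    y2 + y3 >= 5
    y1, y2, y3 >= 0

Solving the primal: x* = (2.3333, 7).
  primal value c^T x* = 46.6667.
Solving the dual: y* = (0, 3.3333, 1.6667).
  dual value b^T y* = 46.6667.
Strong duality: c^T x* = b^T y*. Confirmed.

46.6667


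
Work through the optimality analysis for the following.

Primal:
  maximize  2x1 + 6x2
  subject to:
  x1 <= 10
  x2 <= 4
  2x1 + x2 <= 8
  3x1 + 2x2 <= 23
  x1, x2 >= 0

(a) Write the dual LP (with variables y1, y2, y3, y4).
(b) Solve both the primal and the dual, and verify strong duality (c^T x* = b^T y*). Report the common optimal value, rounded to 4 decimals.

The standard primal-dual pair for 'max c^T x s.t. A x <= b, x >= 0' is:
  Dual:  min b^T y  s.t.  A^T y >= c,  y >= 0.

So the dual LP is:
  minimize  10y1 + 4y2 + 8y3 + 23y4
  subject to:
    y1 + 2y3 + 3y4 >= 2
    y2 + y3 + 2y4 >= 6
    y1, y2, y3, y4 >= 0

Solving the primal: x* = (2, 4).
  primal value c^T x* = 28.
Solving the dual: y* = (0, 5, 1, 0).
  dual value b^T y* = 28.
Strong duality: c^T x* = b^T y*. Confirmed.

28


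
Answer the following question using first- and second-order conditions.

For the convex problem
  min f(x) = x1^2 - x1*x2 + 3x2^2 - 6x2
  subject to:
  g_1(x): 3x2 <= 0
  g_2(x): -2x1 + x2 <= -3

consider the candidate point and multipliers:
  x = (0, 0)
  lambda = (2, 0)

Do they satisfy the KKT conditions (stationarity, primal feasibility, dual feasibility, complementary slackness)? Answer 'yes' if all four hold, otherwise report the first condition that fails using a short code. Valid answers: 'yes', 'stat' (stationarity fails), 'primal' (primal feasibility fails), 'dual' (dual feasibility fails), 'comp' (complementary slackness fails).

Gradient of f: grad f(x) = Q x + c = (0, -6)
Constraint values g_i(x) = a_i^T x - b_i:
  g_1((0, 0)) = 0
  g_2((0, 0)) = 3
Stationarity residual: grad f(x) + sum_i lambda_i a_i = (0, 0)
  -> stationarity OK
Primal feasibility (all g_i <= 0): FAILS
Dual feasibility (all lambda_i >= 0): OK
Complementary slackness (lambda_i * g_i(x) = 0 for all i): OK

Verdict: the first failing condition is primal_feasibility -> primal.

primal


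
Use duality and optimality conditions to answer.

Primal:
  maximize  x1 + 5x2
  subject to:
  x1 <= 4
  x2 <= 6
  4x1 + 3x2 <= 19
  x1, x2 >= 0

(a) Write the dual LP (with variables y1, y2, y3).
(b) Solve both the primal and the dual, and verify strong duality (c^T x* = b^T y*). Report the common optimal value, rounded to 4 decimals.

The standard primal-dual pair for 'max c^T x s.t. A x <= b, x >= 0' is:
  Dual:  min b^T y  s.t.  A^T y >= c,  y >= 0.

So the dual LP is:
  minimize  4y1 + 6y2 + 19y3
  subject to:
    y1 + 4y3 >= 1
    y2 + 3y3 >= 5
    y1, y2, y3 >= 0

Solving the primal: x* = (0.25, 6).
  primal value c^T x* = 30.25.
Solving the dual: y* = (0, 4.25, 0.25).
  dual value b^T y* = 30.25.
Strong duality: c^T x* = b^T y*. Confirmed.

30.25


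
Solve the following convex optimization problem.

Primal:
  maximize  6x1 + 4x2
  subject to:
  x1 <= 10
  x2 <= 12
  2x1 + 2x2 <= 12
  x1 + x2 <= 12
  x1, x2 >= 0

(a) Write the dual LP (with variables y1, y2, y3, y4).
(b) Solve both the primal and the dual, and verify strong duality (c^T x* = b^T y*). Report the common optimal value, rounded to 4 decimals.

The standard primal-dual pair for 'max c^T x s.t. A x <= b, x >= 0' is:
  Dual:  min b^T y  s.t.  A^T y >= c,  y >= 0.

So the dual LP is:
  minimize  10y1 + 12y2 + 12y3 + 12y4
  subject to:
    y1 + 2y3 + y4 >= 6
    y2 + 2y3 + y4 >= 4
    y1, y2, y3, y4 >= 0

Solving the primal: x* = (6, 0).
  primal value c^T x* = 36.
Solving the dual: y* = (0, 0, 3, 0).
  dual value b^T y* = 36.
Strong duality: c^T x* = b^T y*. Confirmed.

36


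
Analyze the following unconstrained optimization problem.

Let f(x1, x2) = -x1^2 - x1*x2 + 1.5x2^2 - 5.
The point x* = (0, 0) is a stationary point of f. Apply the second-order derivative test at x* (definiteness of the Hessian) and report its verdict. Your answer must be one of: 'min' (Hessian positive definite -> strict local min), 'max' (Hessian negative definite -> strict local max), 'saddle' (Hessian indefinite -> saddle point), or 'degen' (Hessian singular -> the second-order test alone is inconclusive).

Compute the Hessian H = grad^2 f:
  H = [[-2, -1], [-1, 3]]
Verify stationarity: grad f(x*) = H x* + g = (0, 0).
Eigenvalues of H: -2.1926, 3.1926.
Eigenvalues have mixed signs, so H is indefinite -> x* is a saddle point.

saddle


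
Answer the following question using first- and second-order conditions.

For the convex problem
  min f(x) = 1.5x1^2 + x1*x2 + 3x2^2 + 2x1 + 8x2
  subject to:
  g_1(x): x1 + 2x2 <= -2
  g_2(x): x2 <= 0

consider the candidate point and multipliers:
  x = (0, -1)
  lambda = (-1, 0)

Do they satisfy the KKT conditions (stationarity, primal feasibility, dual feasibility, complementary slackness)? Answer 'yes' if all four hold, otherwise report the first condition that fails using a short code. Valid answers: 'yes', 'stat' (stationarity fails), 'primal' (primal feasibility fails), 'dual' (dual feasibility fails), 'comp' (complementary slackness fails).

Gradient of f: grad f(x) = Q x + c = (1, 2)
Constraint values g_i(x) = a_i^T x - b_i:
  g_1((0, -1)) = 0
  g_2((0, -1)) = -1
Stationarity residual: grad f(x) + sum_i lambda_i a_i = (0, 0)
  -> stationarity OK
Primal feasibility (all g_i <= 0): OK
Dual feasibility (all lambda_i >= 0): FAILS
Complementary slackness (lambda_i * g_i(x) = 0 for all i): OK

Verdict: the first failing condition is dual_feasibility -> dual.

dual


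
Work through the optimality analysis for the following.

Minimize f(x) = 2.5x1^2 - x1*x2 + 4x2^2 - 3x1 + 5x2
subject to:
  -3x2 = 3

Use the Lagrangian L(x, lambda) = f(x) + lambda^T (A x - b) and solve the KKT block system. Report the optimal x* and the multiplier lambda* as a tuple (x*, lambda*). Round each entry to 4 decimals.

Form the Lagrangian:
  L(x, lambda) = (1/2) x^T Q x + c^T x + lambda^T (A x - b)
Stationarity (grad_x L = 0): Q x + c + A^T lambda = 0.
Primal feasibility: A x = b.

This gives the KKT block system:
  [ Q   A^T ] [ x     ]   [-c ]
  [ A    0  ] [ lambda ] = [ b ]

Solving the linear system:
  x*      = (0.4, -1)
  lambda* = (-1.1333)
  f(x*)   = -1.4

x* = (0.4, -1), lambda* = (-1.1333)


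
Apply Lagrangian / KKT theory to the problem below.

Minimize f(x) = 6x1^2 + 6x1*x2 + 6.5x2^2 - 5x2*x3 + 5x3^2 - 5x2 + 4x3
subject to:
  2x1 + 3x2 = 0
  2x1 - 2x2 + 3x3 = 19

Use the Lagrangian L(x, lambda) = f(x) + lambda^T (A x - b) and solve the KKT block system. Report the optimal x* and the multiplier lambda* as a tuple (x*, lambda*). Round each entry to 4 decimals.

Form the Lagrangian:
  L(x, lambda) = (1/2) x^T Q x + c^T x + lambda^T (A x - b)
Stationarity (grad_x L = 0): Q x + c + A^T lambda = 0.
Primal feasibility: A x = b.

This gives the KKT block system:
  [ Q   A^T ] [ x     ]   [-c ]
  [ A    0  ] [ lambda ] = [ b ]

Solving the linear system:
  x*      = (3.4228, -2.2819, 2.5302)
  lambda* = (-0.1208, -13.5705)
  f(x*)   = 139.6846

x* = (3.4228, -2.2819, 2.5302), lambda* = (-0.1208, -13.5705)


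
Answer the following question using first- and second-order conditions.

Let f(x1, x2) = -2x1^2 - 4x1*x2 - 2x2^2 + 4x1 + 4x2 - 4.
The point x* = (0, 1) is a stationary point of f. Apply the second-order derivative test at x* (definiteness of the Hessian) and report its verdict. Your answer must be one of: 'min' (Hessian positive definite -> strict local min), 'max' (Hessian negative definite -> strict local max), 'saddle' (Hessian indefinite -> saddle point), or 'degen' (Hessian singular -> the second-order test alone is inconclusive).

Compute the Hessian H = grad^2 f:
  H = [[-4, -4], [-4, -4]]
Verify stationarity: grad f(x*) = H x* + g = (0, 0).
Eigenvalues of H: -8, 0.
H has a zero eigenvalue (singular; negative semidefinite but not definite), so H is neither positive definite, negative definite, nor indefinite. The second-order test alone is inconclusive -> degen.
(Indeed, f is constant along the null direction of H through x*, so x* is not a strict local extremum.)

degen


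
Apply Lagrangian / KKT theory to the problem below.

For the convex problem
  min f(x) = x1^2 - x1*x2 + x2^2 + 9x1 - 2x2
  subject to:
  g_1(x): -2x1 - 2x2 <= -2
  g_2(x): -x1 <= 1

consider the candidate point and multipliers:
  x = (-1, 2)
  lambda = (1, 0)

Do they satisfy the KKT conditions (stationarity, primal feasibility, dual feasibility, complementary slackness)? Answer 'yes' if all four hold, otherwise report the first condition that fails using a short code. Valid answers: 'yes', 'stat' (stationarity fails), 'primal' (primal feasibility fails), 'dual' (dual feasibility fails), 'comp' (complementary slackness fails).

Gradient of f: grad f(x) = Q x + c = (5, 3)
Constraint values g_i(x) = a_i^T x - b_i:
  g_1((-1, 2)) = 0
  g_2((-1, 2)) = 0
Stationarity residual: grad f(x) + sum_i lambda_i a_i = (3, 1)
  -> stationarity FAILS
Primal feasibility (all g_i <= 0): OK
Dual feasibility (all lambda_i >= 0): OK
Complementary slackness (lambda_i * g_i(x) = 0 for all i): OK

Verdict: the first failing condition is stationarity -> stat.

stat


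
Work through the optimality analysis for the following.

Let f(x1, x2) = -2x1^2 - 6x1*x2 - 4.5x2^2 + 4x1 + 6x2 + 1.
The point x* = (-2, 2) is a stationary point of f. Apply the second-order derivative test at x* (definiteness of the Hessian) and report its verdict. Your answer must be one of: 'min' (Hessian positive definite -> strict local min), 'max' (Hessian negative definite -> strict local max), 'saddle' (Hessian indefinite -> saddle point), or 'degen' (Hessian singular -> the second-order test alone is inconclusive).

Compute the Hessian H = grad^2 f:
  H = [[-4, -6], [-6, -9]]
Verify stationarity: grad f(x*) = H x* + g = (0, 0).
Eigenvalues of H: -13, 0.
H has a zero eigenvalue (singular; negative semidefinite but not definite), so H is neither positive definite, negative definite, nor indefinite. The second-order test alone is inconclusive -> degen.
(Indeed, f is constant along the null direction of H through x*, so x* is not a strict local extremum.)

degen


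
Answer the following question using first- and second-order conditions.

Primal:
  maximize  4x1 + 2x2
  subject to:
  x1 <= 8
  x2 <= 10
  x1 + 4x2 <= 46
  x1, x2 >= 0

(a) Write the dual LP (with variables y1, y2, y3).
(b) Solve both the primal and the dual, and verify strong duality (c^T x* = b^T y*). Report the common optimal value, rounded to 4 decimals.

The standard primal-dual pair for 'max c^T x s.t. A x <= b, x >= 0' is:
  Dual:  min b^T y  s.t.  A^T y >= c,  y >= 0.

So the dual LP is:
  minimize  8y1 + 10y2 + 46y3
  subject to:
    y1 + y3 >= 4
    y2 + 4y3 >= 2
    y1, y2, y3 >= 0

Solving the primal: x* = (8, 9.5).
  primal value c^T x* = 51.
Solving the dual: y* = (3.5, 0, 0.5).
  dual value b^T y* = 51.
Strong duality: c^T x* = b^T y*. Confirmed.

51


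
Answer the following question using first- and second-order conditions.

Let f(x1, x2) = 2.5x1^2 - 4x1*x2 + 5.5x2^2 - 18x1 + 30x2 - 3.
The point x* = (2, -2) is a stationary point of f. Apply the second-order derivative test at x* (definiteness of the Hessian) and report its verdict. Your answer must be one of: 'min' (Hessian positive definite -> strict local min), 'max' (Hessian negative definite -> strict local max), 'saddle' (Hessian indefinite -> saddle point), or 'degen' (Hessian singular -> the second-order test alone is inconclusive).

Compute the Hessian H = grad^2 f:
  H = [[5, -4], [-4, 11]]
Verify stationarity: grad f(x*) = H x* + g = (0, 0).
Eigenvalues of H: 3, 13.
Both eigenvalues > 0, so H is positive definite -> x* is a strict local min.

min


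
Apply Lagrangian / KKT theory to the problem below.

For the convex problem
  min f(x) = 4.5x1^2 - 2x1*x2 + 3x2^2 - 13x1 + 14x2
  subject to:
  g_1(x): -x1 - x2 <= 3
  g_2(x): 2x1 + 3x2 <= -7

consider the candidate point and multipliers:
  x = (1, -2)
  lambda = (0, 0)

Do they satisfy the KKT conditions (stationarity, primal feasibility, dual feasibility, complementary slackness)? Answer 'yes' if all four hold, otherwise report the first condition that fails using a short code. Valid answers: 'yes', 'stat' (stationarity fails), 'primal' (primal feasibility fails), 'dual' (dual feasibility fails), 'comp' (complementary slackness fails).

Gradient of f: grad f(x) = Q x + c = (0, 0)
Constraint values g_i(x) = a_i^T x - b_i:
  g_1((1, -2)) = -2
  g_2((1, -2)) = 3
Stationarity residual: grad f(x) + sum_i lambda_i a_i = (0, 0)
  -> stationarity OK
Primal feasibility (all g_i <= 0): FAILS
Dual feasibility (all lambda_i >= 0): OK
Complementary slackness (lambda_i * g_i(x) = 0 for all i): OK

Verdict: the first failing condition is primal_feasibility -> primal.

primal


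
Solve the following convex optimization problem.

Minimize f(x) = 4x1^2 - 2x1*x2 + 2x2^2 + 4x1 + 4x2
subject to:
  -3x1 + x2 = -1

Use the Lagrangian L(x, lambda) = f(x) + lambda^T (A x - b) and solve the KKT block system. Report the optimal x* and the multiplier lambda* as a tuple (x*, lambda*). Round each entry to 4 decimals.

Form the Lagrangian:
  L(x, lambda) = (1/2) x^T Q x + c^T x + lambda^T (A x - b)
Stationarity (grad_x L = 0): Q x + c + A^T lambda = 0.
Primal feasibility: A x = b.

This gives the KKT block system:
  [ Q   A^T ] [ x     ]   [-c ]
  [ A    0  ] [ lambda ] = [ b ]

Solving the linear system:
  x*      = (-0.1875, -1.5625)
  lambda* = (1.875)
  f(x*)   = -2.5625

x* = (-0.1875, -1.5625), lambda* = (1.875)


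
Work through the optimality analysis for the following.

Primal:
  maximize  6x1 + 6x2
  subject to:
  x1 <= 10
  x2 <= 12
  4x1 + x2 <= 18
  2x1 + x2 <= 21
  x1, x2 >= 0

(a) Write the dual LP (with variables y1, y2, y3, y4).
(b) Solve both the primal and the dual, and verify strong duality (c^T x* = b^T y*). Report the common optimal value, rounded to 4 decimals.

The standard primal-dual pair for 'max c^T x s.t. A x <= b, x >= 0' is:
  Dual:  min b^T y  s.t.  A^T y >= c,  y >= 0.

So the dual LP is:
  minimize  10y1 + 12y2 + 18y3 + 21y4
  subject to:
    y1 + 4y3 + 2y4 >= 6
    y2 + y3 + y4 >= 6
    y1, y2, y3, y4 >= 0

Solving the primal: x* = (1.5, 12).
  primal value c^T x* = 81.
Solving the dual: y* = (0, 4.5, 1.5, 0).
  dual value b^T y* = 81.
Strong duality: c^T x* = b^T y*. Confirmed.

81


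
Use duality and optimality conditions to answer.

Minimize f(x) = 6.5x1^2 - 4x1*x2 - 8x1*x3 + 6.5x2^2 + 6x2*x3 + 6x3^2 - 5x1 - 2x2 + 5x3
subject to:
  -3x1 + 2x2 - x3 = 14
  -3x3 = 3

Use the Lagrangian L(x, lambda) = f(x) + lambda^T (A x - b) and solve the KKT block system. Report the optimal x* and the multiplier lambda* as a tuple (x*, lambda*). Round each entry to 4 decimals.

Form the Lagrangian:
  L(x, lambda) = (1/2) x^T Q x + c^T x + lambda^T (A x - b)
Stationarity (grad_x L = 0): Q x + c + A^T lambda = 0.
Primal feasibility: A x = b.

This gives the KKT block system:
  [ Q   A^T ] [ x     ]   [-c ]
  [ A    0  ] [ lambda ] = [ b ]

Solving the linear system:
  x*      = (-3.0331, 1.9504, -1)
  lambda* = (-14.7438, 14.5702)
  f(x*)   = 84.4835

x* = (-3.0331, 1.9504, -1), lambda* = (-14.7438, 14.5702)


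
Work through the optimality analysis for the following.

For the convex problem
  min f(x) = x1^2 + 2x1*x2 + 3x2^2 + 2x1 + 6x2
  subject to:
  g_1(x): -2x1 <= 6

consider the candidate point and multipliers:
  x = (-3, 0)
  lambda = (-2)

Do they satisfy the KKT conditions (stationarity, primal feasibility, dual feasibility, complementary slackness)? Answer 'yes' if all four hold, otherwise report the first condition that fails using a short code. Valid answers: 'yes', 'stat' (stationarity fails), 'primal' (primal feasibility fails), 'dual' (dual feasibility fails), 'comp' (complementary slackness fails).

Gradient of f: grad f(x) = Q x + c = (-4, 0)
Constraint values g_i(x) = a_i^T x - b_i:
  g_1((-3, 0)) = 0
Stationarity residual: grad f(x) + sum_i lambda_i a_i = (0, 0)
  -> stationarity OK
Primal feasibility (all g_i <= 0): OK
Dual feasibility (all lambda_i >= 0): FAILS
Complementary slackness (lambda_i * g_i(x) = 0 for all i): OK

Verdict: the first failing condition is dual_feasibility -> dual.

dual
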